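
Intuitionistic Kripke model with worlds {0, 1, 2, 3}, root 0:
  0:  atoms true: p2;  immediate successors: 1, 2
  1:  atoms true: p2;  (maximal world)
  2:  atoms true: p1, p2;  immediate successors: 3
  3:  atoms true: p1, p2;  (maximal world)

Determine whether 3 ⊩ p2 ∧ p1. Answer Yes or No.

Yes

3 ⊩ p2 ∧ p1 since 3 forces both conjuncts.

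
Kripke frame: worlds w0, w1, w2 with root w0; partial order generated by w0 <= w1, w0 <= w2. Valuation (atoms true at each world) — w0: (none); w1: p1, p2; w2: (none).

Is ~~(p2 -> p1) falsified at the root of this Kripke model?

No

w0 ||- ~~(p2 -> p1): no world accessible from w0 forces ~(p2 -> p1).
So the root w0 forces ~~(p2 -> p1); the model is not a countermodel.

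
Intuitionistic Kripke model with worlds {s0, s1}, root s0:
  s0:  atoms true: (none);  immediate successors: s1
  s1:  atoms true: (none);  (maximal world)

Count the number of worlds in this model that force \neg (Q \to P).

0

s0: does not force it — s0 \nVdash \neg (Q \to P) since s0 is accessible from s0 and s0 \Vdash Q \to P.
s1: does not force it — s1 \nVdash \neg (Q \to P) since s1 is accessible from s1 and s1 \Vdash Q \to P.
Worlds forcing the formula: { }.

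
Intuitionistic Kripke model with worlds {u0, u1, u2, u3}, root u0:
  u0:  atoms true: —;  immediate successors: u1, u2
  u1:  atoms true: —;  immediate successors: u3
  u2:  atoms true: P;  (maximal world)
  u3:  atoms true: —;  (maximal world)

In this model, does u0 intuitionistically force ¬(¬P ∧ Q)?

Yes

u0 ⊩ ¬(¬P ∧ Q): no world accessible from u0 forces ¬P ∧ Q.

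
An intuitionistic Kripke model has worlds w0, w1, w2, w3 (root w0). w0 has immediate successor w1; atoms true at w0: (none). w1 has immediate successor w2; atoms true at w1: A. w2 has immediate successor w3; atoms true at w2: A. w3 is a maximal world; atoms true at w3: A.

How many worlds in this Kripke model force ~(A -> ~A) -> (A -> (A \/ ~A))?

4

w0: forces it.
w1: forces it.
w2: forces it.
w3: forces it.
Worlds forcing the formula: {w0, w1, w2, w3}.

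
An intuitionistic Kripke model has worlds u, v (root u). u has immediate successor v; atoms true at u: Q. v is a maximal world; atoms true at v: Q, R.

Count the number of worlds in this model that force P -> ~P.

u: forces it.
v: forces it.
Worlds forcing the formula: {u, v}.

2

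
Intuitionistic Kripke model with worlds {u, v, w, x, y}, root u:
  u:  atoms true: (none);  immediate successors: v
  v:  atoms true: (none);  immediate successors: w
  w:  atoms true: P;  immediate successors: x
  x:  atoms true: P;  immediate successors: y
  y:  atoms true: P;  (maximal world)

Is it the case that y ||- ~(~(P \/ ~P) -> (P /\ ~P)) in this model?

y ||-/- ~(~(P \/ ~P) -> (P /\ ~P)) since y is accessible from y and y ||- ~(P \/ ~P) -> (P /\ ~P).
y ||- ~(P \/ ~P) -> (P /\ ~P) vacuously: no world accessible from y forces the antecedent ~(P \/ ~P).

No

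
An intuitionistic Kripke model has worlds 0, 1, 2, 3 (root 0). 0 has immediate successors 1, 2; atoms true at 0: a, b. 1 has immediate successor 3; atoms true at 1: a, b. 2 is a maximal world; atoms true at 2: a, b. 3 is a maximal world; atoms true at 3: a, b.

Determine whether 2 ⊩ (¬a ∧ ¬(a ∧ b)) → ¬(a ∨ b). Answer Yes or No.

Yes

2 ⊩ (¬a ∧ ¬(a ∧ b)) → ¬(a ∨ b) vacuously: no world accessible from 2 forces the antecedent ¬a ∧ ¬(a ∧ b).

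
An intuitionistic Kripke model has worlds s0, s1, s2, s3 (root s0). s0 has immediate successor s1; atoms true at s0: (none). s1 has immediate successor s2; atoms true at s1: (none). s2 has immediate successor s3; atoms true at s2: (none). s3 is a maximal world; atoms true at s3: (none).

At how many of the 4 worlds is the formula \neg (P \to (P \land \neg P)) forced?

0

s0: does not force it — s0 \nVdash \neg (P \to (P \land \neg P)) since s0 is accessible from s0 and s0 \Vdash P \to (P \land \neg P).
s1: does not force it — s1 \nVdash \neg (P \to (P \land \neg P)) since s1 is accessible from s1 and s1 \Vdash P \to (P \land \neg P).
s2: does not force it.
s3: does not force it.
Worlds forcing the formula: { }.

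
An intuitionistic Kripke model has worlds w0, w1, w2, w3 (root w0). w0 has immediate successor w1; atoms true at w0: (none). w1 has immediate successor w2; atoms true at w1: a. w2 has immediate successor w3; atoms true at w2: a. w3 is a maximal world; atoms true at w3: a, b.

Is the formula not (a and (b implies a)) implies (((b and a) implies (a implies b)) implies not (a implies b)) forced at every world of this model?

Yes

w0 forces not (a and (b implies a)) implies (((b and a) implies (a implies b)) implies not (a implies b)) vacuously: no world accessible from w0 forces the antecedent not (a and (b implies a)).
Since the root w0 forces not (a and (b implies a)) implies (((b and a) implies (a implies b)) implies not (a implies b)) and forcing is persistent (monotone upward), every world forces it.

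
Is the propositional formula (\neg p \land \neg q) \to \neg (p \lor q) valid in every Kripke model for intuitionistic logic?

This is a constructively valid De Morgan direction (conjunction of negations to negated disjunction), which is intuitionistically derivable.
If both \neg p and \neg q hold at a world, no accessible world forces p or forces q, so none forces p \lor q.

Yes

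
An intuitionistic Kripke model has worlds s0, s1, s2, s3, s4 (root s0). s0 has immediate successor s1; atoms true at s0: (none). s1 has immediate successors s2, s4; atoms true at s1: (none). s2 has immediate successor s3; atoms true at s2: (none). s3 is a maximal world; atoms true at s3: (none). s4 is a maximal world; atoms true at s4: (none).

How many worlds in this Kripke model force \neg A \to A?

0

s0: does not force it — s0 \nVdash \neg A \to A: already at s0 itself, s0 \Vdash \neg A but s0 \nVdash A.
s1: does not force it.
s2: does not force it.
s3: does not force it.
s4: does not force it.
Worlds forcing the formula: { }.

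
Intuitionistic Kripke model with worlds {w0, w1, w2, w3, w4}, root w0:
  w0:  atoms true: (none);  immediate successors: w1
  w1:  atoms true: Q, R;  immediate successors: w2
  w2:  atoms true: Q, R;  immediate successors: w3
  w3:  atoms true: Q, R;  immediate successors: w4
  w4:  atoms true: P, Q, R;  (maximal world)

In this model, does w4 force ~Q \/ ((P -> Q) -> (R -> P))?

Yes

w4 ||- ~Q \/ ((P -> Q) -> (R -> P)) via the disjunct (P -> Q) -> (R -> P).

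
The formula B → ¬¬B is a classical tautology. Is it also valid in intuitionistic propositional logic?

Yes

This is double-negation introduction, which is intuitionistically derivable.
If a world forces B then every accessible world forces B (persistence), so none forces ¬B; hence ¬¬B.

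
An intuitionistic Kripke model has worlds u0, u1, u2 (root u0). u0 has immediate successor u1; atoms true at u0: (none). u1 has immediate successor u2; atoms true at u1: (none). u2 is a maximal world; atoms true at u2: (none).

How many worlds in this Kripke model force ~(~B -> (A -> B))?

u0: does not force it — u0 ||-/- ~(~B -> (A -> B)) since u0 is accessible from u0 and u0 ||- ~B -> (A -> B).
u1: does not force it — u1 ||-/- ~(~B -> (A -> B)) since u1 is accessible from u1 and u1 ||- ~B -> (A -> B).
u2: does not force it.
Worlds forcing the formula: { }.

0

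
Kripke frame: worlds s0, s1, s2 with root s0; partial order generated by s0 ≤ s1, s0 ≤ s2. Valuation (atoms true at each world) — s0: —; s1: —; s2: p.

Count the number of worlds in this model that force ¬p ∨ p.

s0: does not force it — s0 ⊮ ¬p ∨ p: neither disjunct is forced at s0.
s1: forces it.
s2: forces it.
Worlds forcing the formula: {s1, s2}.

2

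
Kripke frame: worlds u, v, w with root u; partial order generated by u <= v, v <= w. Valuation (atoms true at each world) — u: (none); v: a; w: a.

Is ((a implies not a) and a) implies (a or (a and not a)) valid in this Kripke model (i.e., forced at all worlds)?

Yes

u forces ((a implies not a) and a) implies (a or (a and not a)) vacuously: no world accessible from u forces the antecedent (a implies not a) and a.
Since the root u forces ((a implies not a) and a) implies (a or (a and not a)) and forcing is persistent (monotone upward), every world forces it.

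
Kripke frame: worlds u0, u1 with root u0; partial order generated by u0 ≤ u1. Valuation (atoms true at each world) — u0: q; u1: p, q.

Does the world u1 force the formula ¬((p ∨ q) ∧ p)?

u1 ⊮ ¬((p ∨ q) ∧ p) since u1 is accessible from u1 and u1 ⊩ (p ∨ q) ∧ p.
u1 ⊩ (p ∨ q) ∧ p since u1 forces both conjuncts.

No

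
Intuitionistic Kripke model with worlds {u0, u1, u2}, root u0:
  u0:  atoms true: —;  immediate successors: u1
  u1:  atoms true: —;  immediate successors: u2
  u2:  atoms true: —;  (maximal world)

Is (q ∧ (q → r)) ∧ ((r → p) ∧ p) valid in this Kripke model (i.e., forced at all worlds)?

Not every world: u0 ⊮ (q ∧ (q → r)) ∧ ((r → p) ∧ p).
u0 ⊮ (q ∧ (q → r)) ∧ ((r → p) ∧ p) since u0 fails q ∧ (q → r).

No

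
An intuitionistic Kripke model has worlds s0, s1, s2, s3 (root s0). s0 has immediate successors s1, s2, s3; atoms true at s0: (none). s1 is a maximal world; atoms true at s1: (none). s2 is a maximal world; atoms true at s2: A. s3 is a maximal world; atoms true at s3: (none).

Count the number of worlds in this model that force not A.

s0: does not force it — s0 does not force not A since s2 is accessible from s0 and s2 forces A.
s1: forces it.
s2: does not force it.
s3: forces it.
Worlds forcing the formula: {s1, s3}.

2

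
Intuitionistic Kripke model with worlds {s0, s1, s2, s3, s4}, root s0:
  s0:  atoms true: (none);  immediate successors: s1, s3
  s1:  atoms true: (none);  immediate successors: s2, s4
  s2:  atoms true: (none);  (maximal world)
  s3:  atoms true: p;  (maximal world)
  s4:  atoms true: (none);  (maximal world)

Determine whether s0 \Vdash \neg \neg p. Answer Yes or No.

s0 \nVdash \neg \neg p since s1 is accessible from s0 and s1 \Vdash \neg p.
s1 \Vdash \neg p: no world accessible from s1 forces p.

No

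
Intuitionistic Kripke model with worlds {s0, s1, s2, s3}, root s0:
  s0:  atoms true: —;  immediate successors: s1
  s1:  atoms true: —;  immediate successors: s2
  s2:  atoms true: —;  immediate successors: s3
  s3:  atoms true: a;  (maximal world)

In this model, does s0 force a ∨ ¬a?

s0 ⊮ a ∨ ¬a: neither disjunct is forced at s0.
s0 lacks atom a, so s0 ⊮ a.

No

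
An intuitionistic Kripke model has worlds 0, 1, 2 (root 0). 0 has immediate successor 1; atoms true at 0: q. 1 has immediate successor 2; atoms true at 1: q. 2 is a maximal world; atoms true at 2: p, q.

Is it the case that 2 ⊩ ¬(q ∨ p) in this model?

2 ⊮ ¬(q ∨ p) since 2 is accessible from 2 and 2 ⊩ q ∨ p.
2 ⊩ q ∨ p via the disjunct q.

No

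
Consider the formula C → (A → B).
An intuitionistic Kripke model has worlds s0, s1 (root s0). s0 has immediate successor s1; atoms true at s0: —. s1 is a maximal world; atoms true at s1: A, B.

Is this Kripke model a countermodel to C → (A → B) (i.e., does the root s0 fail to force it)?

No

s0 ⊩ C → (A → B) vacuously: no world accessible from s0 forces the antecedent C.
So the root s0 forces C → (A → B); the model is not a countermodel.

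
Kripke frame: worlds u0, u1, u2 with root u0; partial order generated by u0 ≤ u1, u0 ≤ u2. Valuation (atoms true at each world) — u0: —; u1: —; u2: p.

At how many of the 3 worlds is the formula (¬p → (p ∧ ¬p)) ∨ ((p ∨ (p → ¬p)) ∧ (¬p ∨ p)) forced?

2

u0: does not force it — u0 ⊮ (¬p → (p ∧ ¬p)) ∨ ((p ∨ (p → ¬p)) ∧ (¬p ∨ p)): neither disjunct is forced at u0.
u1: forces it.
u2: forces it.
Worlds forcing the formula: {u1, u2}.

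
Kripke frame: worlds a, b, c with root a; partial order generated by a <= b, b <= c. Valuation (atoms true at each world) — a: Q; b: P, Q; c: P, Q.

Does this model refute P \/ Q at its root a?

No

a ||- P \/ Q via the disjunct Q.
So the root a forces P \/ Q; the model is not a countermodel.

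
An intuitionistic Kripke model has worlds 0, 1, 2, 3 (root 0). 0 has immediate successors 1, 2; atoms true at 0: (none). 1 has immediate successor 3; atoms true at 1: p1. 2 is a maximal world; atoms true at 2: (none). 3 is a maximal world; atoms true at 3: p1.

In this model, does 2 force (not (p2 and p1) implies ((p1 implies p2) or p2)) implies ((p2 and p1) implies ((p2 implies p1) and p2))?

Yes

2 forces (not (p2 and p1) implies ((p1 implies p2) or p2)) implies ((p2 and p1) implies ((p2 implies p1) and p2)): every world accessible from 2 that forces not (p2 and p1) implies ((p1 implies p2) or p2) (namely 2) also forces (p2 and p1) implies ((p2 implies p1) and p2).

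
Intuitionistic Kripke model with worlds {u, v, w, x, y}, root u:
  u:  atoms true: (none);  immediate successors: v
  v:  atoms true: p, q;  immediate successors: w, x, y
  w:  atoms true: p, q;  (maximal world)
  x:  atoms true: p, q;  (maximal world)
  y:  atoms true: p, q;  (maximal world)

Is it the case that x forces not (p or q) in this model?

x does not force not (p or q) since x is accessible from x and x forces p or q.
x forces p or q via the disjunct p.

No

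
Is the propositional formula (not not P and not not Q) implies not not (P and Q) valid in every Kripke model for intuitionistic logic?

This is the distribution of double negation over conjunction, which is intuitionistically derivable.
Assume not not P, not not Q, and not (P and Q). From P we'd get not Q (since P and Q is refuted), contradicting not not Q; so not P, contradicting not not P.

Yes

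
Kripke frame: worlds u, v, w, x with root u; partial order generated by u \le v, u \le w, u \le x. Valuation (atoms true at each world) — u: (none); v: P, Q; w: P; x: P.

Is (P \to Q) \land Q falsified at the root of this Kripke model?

u \nVdash (P \to Q) \land Q since u fails P \to Q.
So the root u does not force (P \to Q) \land Q; the model is a countermodel.

Yes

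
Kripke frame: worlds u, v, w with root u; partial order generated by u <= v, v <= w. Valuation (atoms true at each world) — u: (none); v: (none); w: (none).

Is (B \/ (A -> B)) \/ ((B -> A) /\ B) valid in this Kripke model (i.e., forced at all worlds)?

Yes

u ||- (B \/ (A -> B)) \/ ((B -> A) /\ B) via the disjunct B \/ (A -> B).
Since the root u forces (B \/ (A -> B)) \/ ((B -> A) /\ B) and forcing is persistent (monotone upward), every world forces it.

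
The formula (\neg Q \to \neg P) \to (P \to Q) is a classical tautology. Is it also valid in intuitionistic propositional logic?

This is the converse of contraposition, which is not intuitionistically valid.
A Kripke countermodel: worlds a, b; order generated by a \le b; atoms true at each world — a:{P}; b:{P,Q}.
a \nVdash (\neg Q \to \neg P) \to (P \to Q): already at a itself, a \Vdash \neg Q \to \neg P but a \nVdash P \to Q.
a \nVdash P \to Q: already at a itself, a \Vdash P but a \nVdash Q.
a lacks atom Q, so a \nVdash Q.
So the root a does not force the formula.

No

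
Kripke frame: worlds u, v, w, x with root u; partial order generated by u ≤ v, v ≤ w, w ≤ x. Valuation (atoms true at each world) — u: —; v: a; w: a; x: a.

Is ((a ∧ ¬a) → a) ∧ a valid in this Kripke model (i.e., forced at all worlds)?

Not every world: u ⊮ ((a ∧ ¬a) → a) ∧ a.
u ⊮ ((a ∧ ¬a) → a) ∧ a since u fails a.

No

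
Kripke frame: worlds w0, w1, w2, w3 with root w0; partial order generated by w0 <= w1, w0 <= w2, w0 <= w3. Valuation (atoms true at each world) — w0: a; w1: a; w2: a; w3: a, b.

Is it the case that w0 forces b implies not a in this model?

No

w0 does not force b implies not a: at the accessible world w3, w3 forces b but w3 does not force not a.
w3 does not force not a since w3 is accessible from w3 and w3 forces a.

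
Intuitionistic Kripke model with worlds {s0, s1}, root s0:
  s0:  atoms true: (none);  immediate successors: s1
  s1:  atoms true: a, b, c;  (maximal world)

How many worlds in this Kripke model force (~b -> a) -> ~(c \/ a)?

s0: does not force it — s0 ||-/- (~b -> a) -> ~(c \/ a): already at s0 itself, s0 ||- ~b -> a but s0 ||-/- ~(c \/ a).
s1: does not force it.
Worlds forcing the formula: { }.

0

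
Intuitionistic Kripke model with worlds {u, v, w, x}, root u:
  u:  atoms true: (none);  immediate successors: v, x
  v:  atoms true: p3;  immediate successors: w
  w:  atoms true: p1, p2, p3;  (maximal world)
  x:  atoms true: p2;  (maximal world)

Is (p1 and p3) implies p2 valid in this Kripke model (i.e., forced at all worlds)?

Yes

u forces (p1 and p3) implies p2: every world accessible from u that forces p1 and p3 (namely w) also forces p2.
Since the root u forces (p1 and p3) implies p2 and forcing is persistent (monotone upward), every world forces it.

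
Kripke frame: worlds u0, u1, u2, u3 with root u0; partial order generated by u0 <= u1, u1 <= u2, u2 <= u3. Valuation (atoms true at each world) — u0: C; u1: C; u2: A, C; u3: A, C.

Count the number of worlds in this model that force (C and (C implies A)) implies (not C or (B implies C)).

4

u0: forces it.
u1: forces it.
u2: forces it.
u3: forces it.
Worlds forcing the formula: {u0, u1, u2, u3}.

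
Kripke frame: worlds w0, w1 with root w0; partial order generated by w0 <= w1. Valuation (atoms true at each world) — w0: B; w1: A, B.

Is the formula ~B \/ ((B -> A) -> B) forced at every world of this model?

w0 ||- ~B \/ ((B -> A) -> B) via the disjunct (B -> A) -> B.
Since the root w0 forces ~B \/ ((B -> A) -> B) and forcing is persistent (monotone upward), every world forces it.

Yes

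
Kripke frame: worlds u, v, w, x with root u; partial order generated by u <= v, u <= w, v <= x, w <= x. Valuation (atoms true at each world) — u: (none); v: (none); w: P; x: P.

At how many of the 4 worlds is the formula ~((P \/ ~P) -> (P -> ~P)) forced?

u: forces it.
v: forces it.
w: forces it.
x: forces it.
Worlds forcing the formula: {u, v, w, x}.

4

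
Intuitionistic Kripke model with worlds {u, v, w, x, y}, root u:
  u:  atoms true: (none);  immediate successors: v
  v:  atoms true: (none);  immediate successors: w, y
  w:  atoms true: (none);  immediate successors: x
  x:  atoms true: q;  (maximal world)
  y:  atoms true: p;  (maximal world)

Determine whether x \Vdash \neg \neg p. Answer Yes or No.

x \nVdash \neg \neg p since x is accessible from x and x \Vdash \neg p.
x \Vdash \neg p: no world accessible from x forces p.

No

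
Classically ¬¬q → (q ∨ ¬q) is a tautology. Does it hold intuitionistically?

This is a variant of double-negation elimination (deriving excluded middle from double negation), which is not intuitionistically valid.
A Kripke countermodel: worlds s0, s1; order generated by s0 ≤ s1; atoms true at each world — s0:{}; s1:{q}.
s0 ⊮ ¬¬q → (q ∨ ¬q): already at s0 itself, s0 ⊩ ¬¬q but s0 ⊮ q ∨ ¬q.
s0 ⊮ q ∨ ¬q: neither disjunct is forced at s0.
s0 lacks atom q, so s0 ⊮ q.
So the root s0 does not force the formula.

No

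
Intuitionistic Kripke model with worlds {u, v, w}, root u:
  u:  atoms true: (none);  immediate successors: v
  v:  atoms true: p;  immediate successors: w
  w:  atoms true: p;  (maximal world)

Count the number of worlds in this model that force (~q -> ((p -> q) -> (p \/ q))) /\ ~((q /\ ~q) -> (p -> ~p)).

u: does not force it — u ||-/- (~q -> ((p -> q) -> (p \/ q))) /\ ~((q /\ ~q) -> (p -> ~p)) since u fails ~((q /\ ~q) -> (p -> ~p)).
v: does not force it.
w: does not force it.
Worlds forcing the formula: { }.

0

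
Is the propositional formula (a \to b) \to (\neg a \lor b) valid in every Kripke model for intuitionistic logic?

This is the material-implication-as-disjunction principle, which is not intuitionistically valid.
A Kripke countermodel: worlds u0, u1; order generated by u0 \le u1; atoms true at each world — u0:{}; u1:{a,b}.
u0 \nVdash (a \to b) \to (\neg a \lor b): already at u0 itself, u0 \Vdash a \to b but u0 \nVdash \neg a \lor b.
u0 \nVdash \neg a \lor b: neither disjunct is forced at u0.
u0 \nVdash \neg a since u1 is accessible from u0 and u1 \Vdash a.
So the root u0 does not force the formula.

No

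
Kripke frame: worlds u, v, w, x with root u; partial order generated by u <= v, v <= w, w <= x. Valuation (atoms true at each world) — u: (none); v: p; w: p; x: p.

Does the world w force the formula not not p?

Yes

w forces not not p: no world accessible from w forces not p.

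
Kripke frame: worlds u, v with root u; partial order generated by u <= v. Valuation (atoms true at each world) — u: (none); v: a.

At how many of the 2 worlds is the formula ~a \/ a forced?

1

u: does not force it — u ||-/- ~a \/ a: neither disjunct is forced at u.
v: forces it.
Worlds forcing the formula: {v}.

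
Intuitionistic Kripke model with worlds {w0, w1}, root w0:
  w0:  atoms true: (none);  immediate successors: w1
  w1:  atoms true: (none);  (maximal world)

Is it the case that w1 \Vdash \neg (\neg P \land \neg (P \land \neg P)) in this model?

w1 \nVdash \neg (\neg P \land \neg (P \land \neg P)) since w1 is accessible from w1 and w1 \Vdash \neg P \land \neg (P \land \neg P).
w1 \Vdash \neg P \land \neg (P \land \neg P) since w1 forces both conjuncts.

No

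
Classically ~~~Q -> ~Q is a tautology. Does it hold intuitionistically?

This is triple-negation reduction, which is intuitionistically derivable.
Assume ~~~Q and suppose Q. Then ~~Q (double-negation introduction), contradicting ~~~Q. So ~Q.

Yes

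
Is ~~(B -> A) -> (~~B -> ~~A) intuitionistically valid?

This is the distribution of double negation over implication, which is intuitionistically derivable.
Assume ~~(B -> A) and ~~B; suppose ~A. Then B -> A would give ~B (by contraposition), contradicting ~~B; so ~(B -> A), contradicting ~~(B -> A). Hence ~~A.

Yes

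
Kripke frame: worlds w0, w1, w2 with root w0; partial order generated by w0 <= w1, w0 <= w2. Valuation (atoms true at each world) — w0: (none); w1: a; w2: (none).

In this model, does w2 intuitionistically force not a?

w2 forces not a: no world accessible from w2 forces a.

Yes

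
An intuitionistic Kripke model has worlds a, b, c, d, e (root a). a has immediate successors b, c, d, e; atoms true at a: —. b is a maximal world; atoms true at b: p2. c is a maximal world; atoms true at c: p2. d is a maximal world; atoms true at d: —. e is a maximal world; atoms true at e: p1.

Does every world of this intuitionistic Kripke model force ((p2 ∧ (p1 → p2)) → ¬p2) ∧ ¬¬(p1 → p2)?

No

Not every world: a ⊮ ((p2 ∧ (p1 → p2)) → ¬p2) ∧ ¬¬(p1 → p2).
a ⊮ ((p2 ∧ (p1 → p2)) → ¬p2) ∧ ¬¬(p1 → p2) since a fails (p2 ∧ (p1 → p2)) → ¬p2.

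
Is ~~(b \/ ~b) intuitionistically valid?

This is the double negation of excluded middle, which is intuitionistically derivable.
Assuming ~(b \/ ~b): from b we'd get b \/ ~b, so ~b; but then b \/ ~b again — contradiction. Hence ~~(b \/ ~b).

Yes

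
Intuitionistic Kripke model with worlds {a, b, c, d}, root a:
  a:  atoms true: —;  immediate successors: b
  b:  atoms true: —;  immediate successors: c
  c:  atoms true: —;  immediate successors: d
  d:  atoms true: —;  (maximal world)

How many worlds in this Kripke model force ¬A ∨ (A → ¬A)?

a: forces it.
b: forces it.
c: forces it.
d: forces it.
Worlds forcing the formula: {a, b, c, d}.

4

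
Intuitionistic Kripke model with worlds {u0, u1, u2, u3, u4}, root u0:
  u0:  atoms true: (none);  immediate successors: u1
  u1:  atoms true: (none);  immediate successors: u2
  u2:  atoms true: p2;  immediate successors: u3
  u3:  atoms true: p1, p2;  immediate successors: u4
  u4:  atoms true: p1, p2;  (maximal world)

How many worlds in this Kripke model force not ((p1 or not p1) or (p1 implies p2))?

0

u0: does not force it — u0 does not force not ((p1 or not p1) or (p1 implies p2)) since u0 is accessible from u0 and u0 forces (p1 or not p1) or (p1 implies p2).
u1: does not force it — u1 does not force not ((p1 or not p1) or (p1 implies p2)) since u1 is accessible from u1 and u1 forces (p1 or not p1) or (p1 implies p2).
u2: does not force it — u2 does not force not ((p1 or not p1) or (p1 implies p2)) since u2 is accessible from u2 and u2 forces (p1 or not p1) or (p1 implies p2).
u3: does not force it.
u4: does not force it.
Worlds forcing the formula: { }.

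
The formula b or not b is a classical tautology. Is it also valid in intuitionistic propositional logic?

This is the law of excluded middle, which is not intuitionistically valid.
A Kripke countermodel: worlds u, v; order generated by u <= v; atoms true at each world — u:{}; v:{b}.
u does not force b or not b: neither disjunct is forced at u.
u lacks atom b, so u does not force b.
So the root u does not force the formula.

No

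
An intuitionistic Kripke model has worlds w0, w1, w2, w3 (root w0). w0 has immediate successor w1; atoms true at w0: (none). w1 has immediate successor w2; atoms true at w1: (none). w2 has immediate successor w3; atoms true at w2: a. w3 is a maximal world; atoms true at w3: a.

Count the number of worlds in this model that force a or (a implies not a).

w0: does not force it — w0 does not force a or (a implies not a): neither disjunct is forced at w0.
w1: does not force it — w1 does not force a or (a implies not a): neither disjunct is forced at w1.
w2: forces it.
w3: forces it.
Worlds forcing the formula: {w2, w3}.

2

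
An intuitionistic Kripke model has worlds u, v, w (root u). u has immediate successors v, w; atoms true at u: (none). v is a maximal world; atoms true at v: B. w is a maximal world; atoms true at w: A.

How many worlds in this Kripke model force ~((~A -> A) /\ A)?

u: does not force it — u ||-/- ~((~A -> A) /\ A) since w is accessible from u and w ||- (~A -> A) /\ A.
v: forces it.
w: does not force it — w ||-/- ~((~A -> A) /\ A) since w is accessible from w and w ||- (~A -> A) /\ A.
Worlds forcing the formula: {v}.

1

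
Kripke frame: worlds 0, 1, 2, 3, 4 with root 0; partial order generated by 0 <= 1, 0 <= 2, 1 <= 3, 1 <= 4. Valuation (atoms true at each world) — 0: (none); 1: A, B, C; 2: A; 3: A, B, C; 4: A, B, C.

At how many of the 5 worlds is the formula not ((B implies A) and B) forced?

0: does not force it — 0 does not force not ((B implies A) and B) since 1 is accessible from 0 and 1 forces (B implies A) and B.
1: does not force it — 1 does not force not ((B implies A) and B) since 1 is accessible from 1 and 1 forces (B implies A) and B.
2: forces it.
3: does not force it.
4: does not force it.
Worlds forcing the formula: {2}.

1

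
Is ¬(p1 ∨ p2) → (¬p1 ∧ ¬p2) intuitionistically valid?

Yes

This is a constructively valid De Morgan direction (negated disjunction to conjunction of negations), which is intuitionistically derivable.
From ¬(p1 ∨ p2): if p1 held then p1 ∨ p2 would, contradiction — so ¬p1; similarly ¬p2.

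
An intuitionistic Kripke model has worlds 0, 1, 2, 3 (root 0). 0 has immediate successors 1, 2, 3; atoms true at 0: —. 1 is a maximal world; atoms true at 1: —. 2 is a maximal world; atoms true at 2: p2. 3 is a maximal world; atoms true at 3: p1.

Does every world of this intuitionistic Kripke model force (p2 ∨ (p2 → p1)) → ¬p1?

Not every world: 0 ⊮ (p2 ∨ (p2 → p1)) → ¬p1.
0 ⊮ (p2 ∨ (p2 → p1)) → ¬p1: at the accessible world 3, 3 ⊩ p2 ∨ (p2 → p1) but 3 ⊮ ¬p1.
3 ⊮ ¬p1 since 3 is accessible from 3 and 3 ⊩ p1.

No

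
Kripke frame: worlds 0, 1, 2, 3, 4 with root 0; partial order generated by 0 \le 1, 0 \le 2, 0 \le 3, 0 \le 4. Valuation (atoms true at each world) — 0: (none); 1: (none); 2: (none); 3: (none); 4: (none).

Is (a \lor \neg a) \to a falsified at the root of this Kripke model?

Yes

0 \nVdash (a \lor \neg a) \to a: already at 0 itself, 0 \Vdash a \lor \neg a but 0 \nVdash a.
0 lacks atom a, so 0 \nVdash a.
So the root 0 does not force (a \lor \neg a) \to a; the model is a countermodel.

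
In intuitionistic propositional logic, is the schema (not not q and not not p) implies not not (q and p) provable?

This is the distribution of double negation over conjunction, which is intuitionistically derivable.
Assume not not q, not not p, and not (q and p). From q we'd get not p (since q and p is refuted), contradicting not not p; so not q, contradicting not not q.

Yes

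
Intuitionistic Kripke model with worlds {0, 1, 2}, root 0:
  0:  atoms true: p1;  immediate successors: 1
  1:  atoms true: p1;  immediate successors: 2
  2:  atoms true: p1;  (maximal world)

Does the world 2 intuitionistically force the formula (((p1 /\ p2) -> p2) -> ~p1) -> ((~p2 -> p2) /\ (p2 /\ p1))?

Yes

2 ||- (((p1 /\ p2) -> p2) -> ~p1) -> ((~p2 -> p2) /\ (p2 /\ p1)) vacuously: no world accessible from 2 forces the antecedent ((p1 /\ p2) -> p2) -> ~p1.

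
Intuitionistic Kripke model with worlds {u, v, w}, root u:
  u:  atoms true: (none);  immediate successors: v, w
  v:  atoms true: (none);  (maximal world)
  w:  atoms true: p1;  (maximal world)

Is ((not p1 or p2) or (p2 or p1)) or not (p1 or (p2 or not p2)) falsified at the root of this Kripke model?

u does not force ((not p1 or p2) or (p2 or p1)) or not (p1 or (p2 or not p2)): neither disjunct is forced at u.
u does not force (not p1 or p2) or (p2 or p1): neither disjunct is forced at u.
u does not force not p1 or p2: neither disjunct is forced at u.
u does not force not p1 since w is accessible from u and w forces p1.
So the root u does not force ((not p1 or p2) or (p2 or p1)) or not (p1 or (p2 or not p2)); the model is a countermodel.

Yes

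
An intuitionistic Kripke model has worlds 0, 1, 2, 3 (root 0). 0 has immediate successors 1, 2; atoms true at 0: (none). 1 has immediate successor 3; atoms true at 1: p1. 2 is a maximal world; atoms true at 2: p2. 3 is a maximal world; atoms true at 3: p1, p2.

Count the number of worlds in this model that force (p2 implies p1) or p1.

2

0: does not force it — 0 does not force (p2 implies p1) or p1: neither disjunct is forced at 0.
1: forces it.
2: does not force it — 2 does not force (p2 implies p1) or p1: neither disjunct is forced at 2.
3: forces it.
Worlds forcing the formula: {1, 3}.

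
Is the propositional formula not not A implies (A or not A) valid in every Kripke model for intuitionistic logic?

No

This is a variant of double-negation elimination (deriving excluded middle from double negation), which is not intuitionistically valid.
A Kripke countermodel: worlds w0, w1; order generated by w0 <= w1; atoms true at each world — w0:{}; w1:{A}.
w0 does not force not not A implies (A or not A): already at w0 itself, w0 forces not not A but w0 does not force A or not A.
w0 does not force A or not A: neither disjunct is forced at w0.
w0 lacks atom A, so w0 does not force A.
So the root w0 does not force the formula.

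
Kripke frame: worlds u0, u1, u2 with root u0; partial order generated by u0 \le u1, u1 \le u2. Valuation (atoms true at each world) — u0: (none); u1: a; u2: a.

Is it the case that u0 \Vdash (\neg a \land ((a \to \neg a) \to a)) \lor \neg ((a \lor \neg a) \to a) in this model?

u0 \nVdash (\neg a \land ((a \to \neg a) \to a)) \lor \neg ((a \lor \neg a) \to a): neither disjunct is forced at u0.
u0 \nVdash \neg a \land ((a \to \neg a) \to a) since u0 fails \neg a.

No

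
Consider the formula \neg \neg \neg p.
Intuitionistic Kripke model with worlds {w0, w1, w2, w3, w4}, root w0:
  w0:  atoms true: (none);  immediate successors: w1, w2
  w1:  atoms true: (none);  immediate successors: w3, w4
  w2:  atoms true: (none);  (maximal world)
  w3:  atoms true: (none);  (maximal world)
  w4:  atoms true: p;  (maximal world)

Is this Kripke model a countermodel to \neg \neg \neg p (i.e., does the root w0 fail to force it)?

Yes

w0 \nVdash \neg \neg \neg p since w4 is accessible from w0 and w4 \Vdash \neg \neg p.
w4 \Vdash \neg \neg p: no world accessible from w4 forces \neg p.
So the root w0 does not force \neg \neg \neg p; the model is a countermodel.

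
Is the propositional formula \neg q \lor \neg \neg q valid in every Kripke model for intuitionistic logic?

No

This is the weak law of excluded middle, which is not intuitionistically valid.
A Kripke countermodel: worlds a, b, c; order generated by a \le b, a \le c; atoms true at each world — a:{}; b:{q}; c:{}.
a \nVdash \neg q \lor \neg \neg q: neither disjunct is forced at a.
a \nVdash \neg q since b is accessible from a and b \Vdash q.
So the root a does not force the formula.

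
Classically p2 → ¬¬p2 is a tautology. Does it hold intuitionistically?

Yes

This is double-negation introduction, which is intuitionistically derivable.
If a world forces p2 then every accessible world forces p2 (persistence), so none forces ¬p2; hence ¬¬p2.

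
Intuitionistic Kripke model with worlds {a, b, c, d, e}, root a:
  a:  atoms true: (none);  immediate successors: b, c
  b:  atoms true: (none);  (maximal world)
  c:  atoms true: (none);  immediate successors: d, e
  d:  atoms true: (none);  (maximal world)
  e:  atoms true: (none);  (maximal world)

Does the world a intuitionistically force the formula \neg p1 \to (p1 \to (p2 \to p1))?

a \Vdash \neg p1 \to (p1 \to (p2 \to p1)): every world accessible from a that forces \neg p1 (namely a, b, c, d, e) also forces p1 \to (p2 \to p1).

Yes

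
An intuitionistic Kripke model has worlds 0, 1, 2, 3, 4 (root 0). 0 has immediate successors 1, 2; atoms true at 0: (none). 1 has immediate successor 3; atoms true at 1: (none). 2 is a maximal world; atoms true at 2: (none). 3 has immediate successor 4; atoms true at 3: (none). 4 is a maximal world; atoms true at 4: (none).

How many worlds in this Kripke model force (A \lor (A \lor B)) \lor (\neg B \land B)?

0: does not force it — 0 \nVdash (A \lor (A \lor B)) \lor (\neg B \land B): neither disjunct is forced at 0.
1: does not force it.
2: does not force it.
3: does not force it.
4: does not force it.
Worlds forcing the formula: { }.

0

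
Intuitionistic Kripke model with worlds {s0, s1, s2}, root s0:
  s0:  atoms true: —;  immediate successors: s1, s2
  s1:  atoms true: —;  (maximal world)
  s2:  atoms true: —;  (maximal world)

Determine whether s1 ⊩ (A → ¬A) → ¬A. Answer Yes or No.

Yes

s1 ⊩ (A → ¬A) → ¬A: every world accessible from s1 that forces A → ¬A (namely s1) also forces ¬A.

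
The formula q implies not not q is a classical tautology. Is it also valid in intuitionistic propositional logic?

Yes

This is double-negation introduction, which is intuitionistically derivable.
If a world forces q then every accessible world forces q (persistence), so none forces not q; hence not not q.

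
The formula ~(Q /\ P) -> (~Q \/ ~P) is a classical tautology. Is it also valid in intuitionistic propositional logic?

This is the constructively invalid direction of De Morgan's law for conjunction, which is not intuitionistically valid.
A Kripke countermodel: worlds u0, u1, u2; order generated by u0 <= u1, u0 <= u2; atoms true at each world — u0:{}; u1:{Q}; u2:{P}.
u0 ||-/- ~(Q /\ P) -> (~Q \/ ~P): already at u0 itself, u0 ||- ~(Q /\ P) but u0 ||-/- ~Q \/ ~P.
u0 ||-/- ~Q \/ ~P: neither disjunct is forced at u0.
u0 ||-/- ~Q since u1 is accessible from u0 and u1 ||- Q.
So the root u0 does not force the formula.

No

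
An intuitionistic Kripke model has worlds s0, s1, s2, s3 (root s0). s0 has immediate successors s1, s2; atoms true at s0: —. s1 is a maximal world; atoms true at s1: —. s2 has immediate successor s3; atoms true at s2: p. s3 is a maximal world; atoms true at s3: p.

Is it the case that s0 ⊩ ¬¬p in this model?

No

s0 ⊮ ¬¬p since s1 is accessible from s0 and s1 ⊩ ¬p.
s1 ⊩ ¬p: no world accessible from s1 forces p.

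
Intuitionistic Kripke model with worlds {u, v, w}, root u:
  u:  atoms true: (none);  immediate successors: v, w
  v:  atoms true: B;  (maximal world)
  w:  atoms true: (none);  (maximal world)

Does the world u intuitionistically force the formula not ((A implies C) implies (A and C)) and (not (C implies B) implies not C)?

u forces not ((A implies C) implies (A and C)) and (not (C implies B) implies not C) since u forces both conjuncts.

Yes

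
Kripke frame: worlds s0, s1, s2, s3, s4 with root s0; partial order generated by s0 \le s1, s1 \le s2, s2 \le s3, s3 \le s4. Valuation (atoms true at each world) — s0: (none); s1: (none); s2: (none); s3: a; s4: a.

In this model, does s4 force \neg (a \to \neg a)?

Yes

s4 \Vdash \neg (a \to \neg a): no world accessible from s4 forces a \to \neg a.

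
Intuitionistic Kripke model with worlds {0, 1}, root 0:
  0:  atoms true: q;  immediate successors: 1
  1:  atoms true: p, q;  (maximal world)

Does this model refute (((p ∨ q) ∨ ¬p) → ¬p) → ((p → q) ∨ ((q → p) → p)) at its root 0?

No

0 ⊩ (((p ∨ q) ∨ ¬p) → ¬p) → ((p → q) ∨ ((q → p) → p)) vacuously: no world accessible from 0 forces the antecedent ((p ∨ q) ∨ ¬p) → ¬p.
So the root 0 forces (((p ∨ q) ∨ ¬p) → ¬p) → ((p → q) ∨ ((q → p) → p)); the model is not a countermodel.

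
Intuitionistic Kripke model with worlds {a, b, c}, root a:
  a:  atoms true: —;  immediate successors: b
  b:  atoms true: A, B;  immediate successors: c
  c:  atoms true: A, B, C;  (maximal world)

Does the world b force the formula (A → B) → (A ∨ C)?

Yes

b ⊩ (A → B) → (A ∨ C): every world accessible from b that forces A → B (namely b, c) also forces A ∨ C.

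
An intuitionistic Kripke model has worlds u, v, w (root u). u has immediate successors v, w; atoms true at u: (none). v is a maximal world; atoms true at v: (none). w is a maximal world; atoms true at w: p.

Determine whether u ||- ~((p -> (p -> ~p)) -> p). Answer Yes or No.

No

u ||-/- ~((p -> (p -> ~p)) -> p) since w is accessible from u and w ||- (p -> (p -> ~p)) -> p.
w ||- (p -> (p -> ~p)) -> p vacuously: no world accessible from w forces the antecedent p -> (p -> ~p).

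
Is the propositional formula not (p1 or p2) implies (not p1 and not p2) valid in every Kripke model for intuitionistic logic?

Yes

This is a constructively valid De Morgan direction (negated disjunction to conjunction of negations), which is intuitionistically derivable.
From not (p1 or p2): if p1 held then p1 or p2 would, contradiction — so not p1; similarly not p2.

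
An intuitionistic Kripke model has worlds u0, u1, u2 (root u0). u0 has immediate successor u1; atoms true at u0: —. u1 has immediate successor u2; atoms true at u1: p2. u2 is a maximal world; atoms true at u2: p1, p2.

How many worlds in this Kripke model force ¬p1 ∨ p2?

2

u0: does not force it — u0 ⊮ ¬p1 ∨ p2: neither disjunct is forced at u0.
u1: forces it.
u2: forces it.
Worlds forcing the formula: {u1, u2}.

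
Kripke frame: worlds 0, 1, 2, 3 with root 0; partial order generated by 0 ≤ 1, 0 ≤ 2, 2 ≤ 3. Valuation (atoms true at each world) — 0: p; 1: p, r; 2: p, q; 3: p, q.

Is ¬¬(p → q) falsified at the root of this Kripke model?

Yes

0 ⊮ ¬¬(p → q) since 1 is accessible from 0 and 1 ⊩ ¬(p → q).
1 ⊩ ¬(p → q): no world accessible from 1 forces p → q.
So the root 0 does not force ¬¬(p → q); the model is a countermodel.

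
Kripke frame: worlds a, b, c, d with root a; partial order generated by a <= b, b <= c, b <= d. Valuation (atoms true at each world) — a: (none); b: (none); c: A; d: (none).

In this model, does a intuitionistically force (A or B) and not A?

No

a does not force (A or B) and not A since a fails A or B.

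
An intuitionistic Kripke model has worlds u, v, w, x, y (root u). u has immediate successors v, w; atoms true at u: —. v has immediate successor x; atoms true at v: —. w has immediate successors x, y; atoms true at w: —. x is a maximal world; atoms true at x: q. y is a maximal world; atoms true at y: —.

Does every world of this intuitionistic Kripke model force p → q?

u ⊩ p → q vacuously: no world accessible from u forces the antecedent p.
Since the root u forces p → q and forcing is persistent (monotone upward), every world forces it.

Yes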